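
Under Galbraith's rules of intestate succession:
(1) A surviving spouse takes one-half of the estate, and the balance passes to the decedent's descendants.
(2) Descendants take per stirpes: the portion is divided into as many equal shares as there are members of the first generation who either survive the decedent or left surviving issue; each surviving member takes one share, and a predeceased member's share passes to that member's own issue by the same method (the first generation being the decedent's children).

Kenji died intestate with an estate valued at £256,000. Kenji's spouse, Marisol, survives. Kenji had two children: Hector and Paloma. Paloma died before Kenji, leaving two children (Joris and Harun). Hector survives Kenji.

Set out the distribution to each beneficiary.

Marisol: £128,000; Hector: £64,000; Joris: £32,000; Harun: £32,000

Marisol takes one-half of £256,000 = £128,000. The remaining £128,000 passes to the descendants.
The descendants' portion (£128,000) is divided into 2 shares of £64,000: Hector takes £64,000; Paloma's £64,000 share passes to Paloma's issue.
Paloma's share (£64,000) is divided into 2 shares of £32,000: Joris and Harun each take £32,000.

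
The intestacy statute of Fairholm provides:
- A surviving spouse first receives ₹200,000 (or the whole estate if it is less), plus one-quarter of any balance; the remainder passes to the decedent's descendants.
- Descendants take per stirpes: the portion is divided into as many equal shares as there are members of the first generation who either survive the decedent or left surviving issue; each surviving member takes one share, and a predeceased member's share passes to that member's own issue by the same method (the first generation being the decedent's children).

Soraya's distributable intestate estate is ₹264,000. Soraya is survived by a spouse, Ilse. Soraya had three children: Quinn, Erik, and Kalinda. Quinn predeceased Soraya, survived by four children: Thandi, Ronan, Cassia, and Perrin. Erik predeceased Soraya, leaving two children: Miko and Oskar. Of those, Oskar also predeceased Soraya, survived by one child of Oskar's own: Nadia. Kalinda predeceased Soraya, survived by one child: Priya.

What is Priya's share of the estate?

Priya receives ₹16,000.

Ilse first takes ₹200,000, leaving a balance of ₹64,000. Ilse then takes one-quarter of the balance (₹16,000), for a total of ₹216,000. The remaining ₹48,000 passes to the descendants.
The descendants' portion (₹48,000) is divided into 3 shares of ₹16,000: Quinn's ₹16,000 share passes to Quinn's issue; Erik's ₹16,000 share passes to Erik's issue; Kalinda's ₹16,000 share passes to Kalinda's issue.
Quinn's share (₹16,000) is divided into 4 shares of ₹4,000: Thandi, Ronan, Cassia, and Perrin each take ₹4,000.
Erik's share (₹16,000) is divided into 2 shares of ₹8,000: Miko takes ₹8,000; Oskar's ₹8,000 share passes to Oskar's issue.
Oskar's share (₹8,000) passes entirely to Nadia.
Kalinda's share (₹16,000) passes entirely to Priya.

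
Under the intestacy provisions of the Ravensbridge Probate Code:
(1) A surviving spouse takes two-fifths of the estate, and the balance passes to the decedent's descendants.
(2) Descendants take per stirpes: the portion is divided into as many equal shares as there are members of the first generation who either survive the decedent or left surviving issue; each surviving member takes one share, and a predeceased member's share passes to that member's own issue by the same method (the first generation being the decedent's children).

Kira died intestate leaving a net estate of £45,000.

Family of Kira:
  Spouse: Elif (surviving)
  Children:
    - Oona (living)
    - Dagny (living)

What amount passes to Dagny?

Dagny receives £13,500.

Elif takes two-fifths of £45,000 = £18,000. The remaining £27,000 passes to the descendants.
The descendants' portion (£27,000) is divided into 2 shares of £13,500: Oona and Dagny each take £13,500.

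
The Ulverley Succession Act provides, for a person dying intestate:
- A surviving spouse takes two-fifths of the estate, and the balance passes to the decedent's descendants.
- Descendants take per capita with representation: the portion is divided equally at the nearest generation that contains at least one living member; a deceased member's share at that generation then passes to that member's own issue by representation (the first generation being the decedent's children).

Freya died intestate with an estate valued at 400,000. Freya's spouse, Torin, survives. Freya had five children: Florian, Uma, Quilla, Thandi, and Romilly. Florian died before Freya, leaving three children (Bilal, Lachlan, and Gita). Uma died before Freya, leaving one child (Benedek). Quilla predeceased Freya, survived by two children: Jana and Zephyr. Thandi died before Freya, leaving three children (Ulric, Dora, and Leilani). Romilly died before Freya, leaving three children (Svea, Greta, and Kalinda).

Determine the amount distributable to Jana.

Torin takes two-fifths of 400,000 = 160,000. The remaining 240,000 passes to the descendants.
No child survives, so the initial division is made at the grandchildren's generation.
The descendants' portion (240,000) is divided into 12 shares of 20,000: Bilal, Lachlan, Gita, Benedek, Jana, Zephyr, Ulric, Dora, Leilani, Svea, Greta, and Kalinda each take 20,000.

Jana receives 20,000.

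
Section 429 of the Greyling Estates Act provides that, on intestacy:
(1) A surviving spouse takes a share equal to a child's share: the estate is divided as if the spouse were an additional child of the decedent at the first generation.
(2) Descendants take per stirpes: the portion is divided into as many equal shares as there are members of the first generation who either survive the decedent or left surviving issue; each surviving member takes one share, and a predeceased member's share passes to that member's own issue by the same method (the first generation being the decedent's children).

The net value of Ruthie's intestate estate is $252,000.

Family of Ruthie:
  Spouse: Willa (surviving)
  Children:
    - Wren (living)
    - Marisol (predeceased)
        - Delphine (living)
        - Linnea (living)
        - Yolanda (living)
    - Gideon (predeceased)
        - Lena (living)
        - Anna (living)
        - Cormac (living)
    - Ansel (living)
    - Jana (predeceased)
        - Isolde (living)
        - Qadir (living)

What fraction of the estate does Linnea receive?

The spouse counts as an additional share at the children's level, so there are 6 primary shares of $42,000. Willa takes one such share ($42,000).
The children's combined portion ($210,000) is divided into 5 shares of $42,000: Wren and Ansel each take $42,000; Marisol's $42,000 share passes to Marisol's issue; Gideon's $42,000 share passes to Gideon's issue; Jana's $42,000 share passes to Jana's issue.
Marisol's share ($42,000) is divided into 3 shares of $14,000: Delphine, Linnea, and Yolanda each take $14,000.
Gideon's share ($42,000) is divided into 3 shares of $14,000: Lena, Anna, and Cormac each take $14,000.
Jana's share ($42,000) is divided into 2 shares of $21,000: Isolde and Qadir each take $21,000.

Linnea receives 1/18 of the estate.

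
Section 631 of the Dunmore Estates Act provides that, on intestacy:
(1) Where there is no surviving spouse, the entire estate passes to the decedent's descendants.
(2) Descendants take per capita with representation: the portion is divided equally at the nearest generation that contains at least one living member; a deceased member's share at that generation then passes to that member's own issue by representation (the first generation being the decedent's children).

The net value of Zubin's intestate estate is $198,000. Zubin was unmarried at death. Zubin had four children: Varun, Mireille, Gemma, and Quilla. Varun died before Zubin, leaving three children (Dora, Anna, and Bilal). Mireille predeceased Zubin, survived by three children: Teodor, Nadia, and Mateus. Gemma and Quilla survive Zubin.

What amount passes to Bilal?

Bilal receives $16,500.

The entire $198,000 passes to the descendants.
That amount ($198,000) is divided into 4 shares of $49,500: Gemma and Quilla each take $49,500; Varun's $49,500 share passes to Varun's issue; Mireille's $49,500 share passes to Mireille's issue.
Varun's share ($49,500) is divided into 3 shares of $16,500: Dora, Anna, and Bilal each take $16,500.
Mireille's share ($49,500) is divided into 3 shares of $16,500: Teodor, Nadia, and Mateus each take $16,500.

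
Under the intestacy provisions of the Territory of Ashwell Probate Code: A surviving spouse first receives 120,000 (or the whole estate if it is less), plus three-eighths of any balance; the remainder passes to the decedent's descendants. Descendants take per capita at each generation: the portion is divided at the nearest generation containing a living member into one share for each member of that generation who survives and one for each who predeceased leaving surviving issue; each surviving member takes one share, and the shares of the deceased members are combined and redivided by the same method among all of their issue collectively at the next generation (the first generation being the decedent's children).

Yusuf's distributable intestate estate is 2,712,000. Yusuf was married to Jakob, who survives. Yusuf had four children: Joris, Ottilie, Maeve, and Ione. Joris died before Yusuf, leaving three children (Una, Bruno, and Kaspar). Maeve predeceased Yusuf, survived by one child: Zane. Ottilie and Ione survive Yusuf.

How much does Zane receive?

Jakob first takes 120,000, leaving a balance of 2,592,000. Jakob then takes three-eighths of the balance (972,000), for a total of 1,092,000. The remaining 1,620,000 passes to the descendants.
The descendants' portion (1,620,000) is divided at the children's generation into 4 shares of 405,000. Ottilie and Ione each take 405,000. The 2 shares of the deceased (Joris and Maeve) are combined into a pool of 810,000.
That pool (810,000) is divided at the grandchildren's generation equally among Una, Bruno, Kaspar, and Zane: 202,500 each.

Zane receives 202,500.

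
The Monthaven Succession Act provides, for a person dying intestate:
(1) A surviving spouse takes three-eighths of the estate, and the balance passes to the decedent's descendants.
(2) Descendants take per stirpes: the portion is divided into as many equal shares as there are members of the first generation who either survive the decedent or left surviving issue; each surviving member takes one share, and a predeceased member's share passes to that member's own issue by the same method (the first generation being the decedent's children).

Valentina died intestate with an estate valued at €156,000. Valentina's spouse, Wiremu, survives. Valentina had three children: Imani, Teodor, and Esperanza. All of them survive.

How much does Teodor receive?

Teodor receives €32,500.

Wiremu takes three-eighths of €156,000 = €58,500. The remaining €97,500 passes to the descendants.
The descendants' portion (€97,500) is divided into 3 shares of €32,500: Imani, Teodor, and Esperanza each take €32,500.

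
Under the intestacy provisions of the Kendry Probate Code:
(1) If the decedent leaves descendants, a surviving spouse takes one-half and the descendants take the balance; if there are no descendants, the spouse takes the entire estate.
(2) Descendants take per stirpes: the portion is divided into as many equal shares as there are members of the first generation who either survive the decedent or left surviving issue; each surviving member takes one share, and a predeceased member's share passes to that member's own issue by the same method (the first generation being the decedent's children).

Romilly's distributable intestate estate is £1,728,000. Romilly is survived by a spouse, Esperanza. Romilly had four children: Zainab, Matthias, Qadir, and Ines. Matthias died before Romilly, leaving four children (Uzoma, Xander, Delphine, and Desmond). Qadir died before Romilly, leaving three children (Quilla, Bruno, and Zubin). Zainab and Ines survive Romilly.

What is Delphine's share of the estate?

Delphine receives £54,000.

Esperanza takes one-half of £1,728,000 = £864,000. The remaining £864,000 passes to the descendants.
The descendants' portion (£864,000) is divided into 4 shares of £216,000: Zainab and Ines each take £216,000; Matthias's £216,000 share passes to Matthias's issue; Qadir's £216,000 share passes to Qadir's issue.
Matthias's share (£216,000) is divided into 4 shares of £54,000: Uzoma, Xander, Delphine, and Desmond each take £54,000.
Qadir's share (£216,000) is divided into 3 shares of £72,000: Quilla, Bruno, and Zubin each take £72,000.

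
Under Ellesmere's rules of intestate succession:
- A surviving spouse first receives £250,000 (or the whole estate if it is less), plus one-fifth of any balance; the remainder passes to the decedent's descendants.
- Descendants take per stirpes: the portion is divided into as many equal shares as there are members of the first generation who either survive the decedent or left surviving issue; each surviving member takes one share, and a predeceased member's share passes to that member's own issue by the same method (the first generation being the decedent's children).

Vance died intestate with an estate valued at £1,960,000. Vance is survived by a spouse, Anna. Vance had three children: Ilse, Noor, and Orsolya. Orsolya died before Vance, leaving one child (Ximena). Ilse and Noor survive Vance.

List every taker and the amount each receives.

Anna: £592,000; Ilse: £456,000; Noor: £456,000; Ximena: £456,000

Anna first takes £250,000, leaving a balance of £1,710,000. Anna then takes one-fifth of the balance (£342,000), for a total of £592,000. The remaining £1,368,000 passes to the descendants.
The descendants' portion (£1,368,000) is divided into 3 shares of £456,000: Ilse and Noor each take £456,000; Orsolya's £456,000 share passes to Orsolya's issue.
Orsolya's share (£456,000) passes entirely to Ximena.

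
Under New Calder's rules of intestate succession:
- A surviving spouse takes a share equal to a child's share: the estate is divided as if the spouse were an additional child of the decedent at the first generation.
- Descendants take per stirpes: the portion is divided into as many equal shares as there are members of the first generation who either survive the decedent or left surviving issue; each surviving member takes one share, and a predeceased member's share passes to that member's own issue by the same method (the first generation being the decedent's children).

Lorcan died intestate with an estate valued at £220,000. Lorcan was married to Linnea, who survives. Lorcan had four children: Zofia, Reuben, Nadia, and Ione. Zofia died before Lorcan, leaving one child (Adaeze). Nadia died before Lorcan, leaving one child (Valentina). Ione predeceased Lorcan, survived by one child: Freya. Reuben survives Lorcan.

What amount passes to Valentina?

Valentina receives £44,000.

The spouse counts as an additional share at the children's level, so there are 5 primary shares of £44,000. Linnea takes one such share (£44,000).
The children's combined portion (£176,000) is divided into 4 shares of £44,000: Reuben takes £44,000; Zofia's £44,000 share passes to Zofia's issue; Nadia's £44,000 share passes to Nadia's issue; Ione's £44,000 share passes to Ione's issue.
Zofia's share (£44,000) passes entirely to Adaeze.
Nadia's share (£44,000) passes entirely to Valentina.
Ione's share (£44,000) passes entirely to Freya.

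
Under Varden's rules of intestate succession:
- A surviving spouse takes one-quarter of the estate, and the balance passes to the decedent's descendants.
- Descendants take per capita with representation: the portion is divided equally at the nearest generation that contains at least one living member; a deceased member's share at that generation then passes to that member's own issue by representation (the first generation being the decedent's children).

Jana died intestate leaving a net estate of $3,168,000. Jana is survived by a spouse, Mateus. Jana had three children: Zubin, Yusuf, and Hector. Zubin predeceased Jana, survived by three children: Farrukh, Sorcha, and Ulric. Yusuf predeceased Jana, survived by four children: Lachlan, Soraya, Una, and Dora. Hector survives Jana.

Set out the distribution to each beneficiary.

Mateus takes one-quarter of $3,168,000 = $792,000. The remaining $2,376,000 passes to the descendants.
The descendants' portion ($2,376,000) is divided into 3 shares of $792,000: Hector takes $792,000; Zubin's $792,000 share passes to Zubin's issue; Yusuf's $792,000 share passes to Yusuf's issue.
Zubin's share ($792,000) is divided into 3 shares of $264,000: Farrukh, Sorcha, and Ulric each take $264,000.
Yusuf's share ($792,000) is divided into 4 shares of $198,000: Lachlan, Soraya, Una, and Dora each take $198,000.

Mateus: $792,000; Farrukh: $264,000; Sorcha: $264,000; Ulric: $264,000; Lachlan: $198,000; Soraya: $198,000; Una: $198,000; Dora: $198,000; Hector: $792,000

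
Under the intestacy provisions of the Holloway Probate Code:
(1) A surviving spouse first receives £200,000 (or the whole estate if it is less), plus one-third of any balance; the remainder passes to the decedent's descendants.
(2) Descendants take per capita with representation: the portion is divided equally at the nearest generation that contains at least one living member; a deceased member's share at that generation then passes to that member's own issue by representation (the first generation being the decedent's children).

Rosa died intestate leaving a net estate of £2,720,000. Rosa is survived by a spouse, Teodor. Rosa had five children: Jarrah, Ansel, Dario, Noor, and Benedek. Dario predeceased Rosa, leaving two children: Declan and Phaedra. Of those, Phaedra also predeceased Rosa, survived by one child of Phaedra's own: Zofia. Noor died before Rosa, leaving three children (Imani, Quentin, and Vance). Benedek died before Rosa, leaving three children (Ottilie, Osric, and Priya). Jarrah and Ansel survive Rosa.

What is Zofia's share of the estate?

Zofia receives £168,000.

Teodor first takes £200,000, leaving a balance of £2,520,000. Teodor then takes one-third of the balance (£840,000), for a total of £1,040,000. The remaining £1,680,000 passes to the descendants.
The descendants' portion (£1,680,000) is divided into 5 shares of £336,000: Jarrah and Ansel each take £336,000; Dario's £336,000 share passes to Dario's issue; Noor's £336,000 share passes to Noor's issue; Benedek's £336,000 share passes to Benedek's issue.
Dario's share (£336,000) is divided into 2 shares of £168,000: Declan takes £168,000; Phaedra's £168,000 share passes to Phaedra's issue.
Phaedra's share (£168,000) passes entirely to Zofia.
Noor's share (£336,000) is divided into 3 shares of £112,000: Imani, Quentin, and Vance each take £112,000.
Benedek's share (£336,000) is divided into 3 shares of £112,000: Ottilie, Osric, and Priya each take £112,000.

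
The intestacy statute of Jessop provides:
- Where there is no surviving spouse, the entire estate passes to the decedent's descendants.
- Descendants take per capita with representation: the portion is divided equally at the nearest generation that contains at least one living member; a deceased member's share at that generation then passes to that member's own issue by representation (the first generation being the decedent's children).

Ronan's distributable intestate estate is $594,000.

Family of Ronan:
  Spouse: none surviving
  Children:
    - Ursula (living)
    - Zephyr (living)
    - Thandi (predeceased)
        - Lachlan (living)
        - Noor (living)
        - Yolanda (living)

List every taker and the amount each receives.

The entire $594,000 passes to the descendants.
That amount ($594,000) is divided into 3 shares of $198,000: Ursula and Zephyr each take $198,000; Thandi's $198,000 share passes to Thandi's issue.
Thandi's share ($198,000) is divided into 3 shares of $66,000: Lachlan, Noor, and Yolanda each take $66,000.

Ursula: $198,000; Zephyr: $198,000; Lachlan: $66,000; Noor: $66,000; Yolanda: $66,000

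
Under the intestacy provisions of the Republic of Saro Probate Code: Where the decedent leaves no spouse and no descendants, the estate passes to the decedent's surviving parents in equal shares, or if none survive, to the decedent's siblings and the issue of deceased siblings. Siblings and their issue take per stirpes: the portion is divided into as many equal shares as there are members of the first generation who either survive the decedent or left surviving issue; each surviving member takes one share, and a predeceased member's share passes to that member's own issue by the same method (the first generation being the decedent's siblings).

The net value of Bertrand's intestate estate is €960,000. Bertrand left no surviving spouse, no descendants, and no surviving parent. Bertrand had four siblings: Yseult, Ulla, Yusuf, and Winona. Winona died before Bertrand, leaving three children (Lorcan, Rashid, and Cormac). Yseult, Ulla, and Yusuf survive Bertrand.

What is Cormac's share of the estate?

Cormac receives €80,000.

The entire €960,000 passes to the siblings and their issue.
That amount (€960,000) is divided into 4 shares of €240,000: Yseult, Ulla, and Yusuf each take €240,000; Winona's €240,000 share passes to Winona's issue.
Winona's share (€240,000) is divided into 3 shares of €80,000: Lorcan, Rashid, and Cormac each take €80,000.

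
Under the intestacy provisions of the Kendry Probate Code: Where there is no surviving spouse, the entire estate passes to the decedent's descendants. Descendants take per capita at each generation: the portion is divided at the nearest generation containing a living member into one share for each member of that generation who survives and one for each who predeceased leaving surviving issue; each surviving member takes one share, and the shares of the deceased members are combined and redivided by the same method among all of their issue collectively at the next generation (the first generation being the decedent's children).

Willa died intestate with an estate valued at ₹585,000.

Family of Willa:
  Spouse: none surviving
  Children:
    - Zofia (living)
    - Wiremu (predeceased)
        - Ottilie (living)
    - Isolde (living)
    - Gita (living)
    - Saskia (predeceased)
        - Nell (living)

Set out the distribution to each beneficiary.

The entire ₹585,000 passes to the descendants.
That amount (₹585,000) is divided at the children's generation into 5 shares of ₹117,000. Zofia, Isolde, and Gita each take ₹117,000. The 2 shares of the deceased (Wiremu and Saskia) are combined into a pool of ₹234,000.
That pool (₹234,000) is divided at the grandchildren's generation equally among Ottilie and Nell: ₹117,000 each.

Zofia: ₹117,000; Ottilie: ₹117,000; Isolde: ₹117,000; Gita: ₹117,000; Nell: ₹117,000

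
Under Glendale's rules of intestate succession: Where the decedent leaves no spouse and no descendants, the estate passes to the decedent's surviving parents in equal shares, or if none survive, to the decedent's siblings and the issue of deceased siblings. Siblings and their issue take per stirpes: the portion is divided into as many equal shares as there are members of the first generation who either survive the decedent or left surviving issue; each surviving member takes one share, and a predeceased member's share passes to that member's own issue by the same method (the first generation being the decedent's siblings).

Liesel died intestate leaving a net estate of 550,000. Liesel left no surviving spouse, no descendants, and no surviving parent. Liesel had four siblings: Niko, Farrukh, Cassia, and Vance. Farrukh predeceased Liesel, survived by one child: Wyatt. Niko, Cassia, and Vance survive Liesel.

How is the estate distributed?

Niko: 137,500; Wyatt: 137,500; Cassia: 137,500; Vance: 137,500

The entire 550,000 passes to the siblings and their issue.
That amount (550,000) is divided into 4 shares of 137,500: Niko, Cassia, and Vance each take 137,500; Farrukh's 137,500 share passes to Farrukh's issue.
Farrukh's share (137,500) passes entirely to Wyatt.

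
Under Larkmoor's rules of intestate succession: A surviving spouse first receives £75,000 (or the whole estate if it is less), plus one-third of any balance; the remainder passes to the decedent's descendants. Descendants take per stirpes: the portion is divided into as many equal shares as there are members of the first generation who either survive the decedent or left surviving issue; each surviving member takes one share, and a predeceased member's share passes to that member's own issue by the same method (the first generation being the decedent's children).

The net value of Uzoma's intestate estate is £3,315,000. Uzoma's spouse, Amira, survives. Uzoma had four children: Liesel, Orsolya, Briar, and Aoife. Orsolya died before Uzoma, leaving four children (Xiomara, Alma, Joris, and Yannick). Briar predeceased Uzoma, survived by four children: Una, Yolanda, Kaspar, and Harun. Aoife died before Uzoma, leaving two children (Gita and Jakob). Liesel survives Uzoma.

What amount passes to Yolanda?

Amira first takes £75,000, leaving a balance of £3,240,000. Amira then takes one-third of the balance (£1,080,000), for a total of £1,155,000. The remaining £2,160,000 passes to the descendants.
The descendants' portion (£2,160,000) is divided into 4 shares of £540,000: Liesel takes £540,000; Orsolya's £540,000 share passes to Orsolya's issue; Briar's £540,000 share passes to Briar's issue; Aoife's £540,000 share passes to Aoife's issue.
Orsolya's share (£540,000) is divided into 4 shares of £135,000: Xiomara, Alma, Joris, and Yannick each take £135,000.
Briar's share (£540,000) is divided into 4 shares of £135,000: Una, Yolanda, Kaspar, and Harun each take £135,000.
Aoife's share (£540,000) is divided into 2 shares of £270,000: Gita and Jakob each take £270,000.

Yolanda receives £135,000.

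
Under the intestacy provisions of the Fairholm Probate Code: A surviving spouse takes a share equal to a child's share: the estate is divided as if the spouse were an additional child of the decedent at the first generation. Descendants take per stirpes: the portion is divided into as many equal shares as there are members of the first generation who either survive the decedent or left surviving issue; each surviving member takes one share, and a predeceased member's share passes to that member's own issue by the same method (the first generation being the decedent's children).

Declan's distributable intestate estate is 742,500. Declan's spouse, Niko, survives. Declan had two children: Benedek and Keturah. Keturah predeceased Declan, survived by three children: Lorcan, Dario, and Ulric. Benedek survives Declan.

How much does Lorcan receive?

The spouse counts as an additional share at the children's level, so there are 3 primary shares of 247,500. Niko takes one such share (247,500).
The children's combined portion (495,000) is divided into 2 shares of 247,500: Benedek takes 247,500; Keturah's 247,500 share passes to Keturah's issue.
Keturah's share (247,500) is divided into 3 shares of 82,500: Lorcan, Dario, and Ulric each take 82,500.

Lorcan receives 82,500.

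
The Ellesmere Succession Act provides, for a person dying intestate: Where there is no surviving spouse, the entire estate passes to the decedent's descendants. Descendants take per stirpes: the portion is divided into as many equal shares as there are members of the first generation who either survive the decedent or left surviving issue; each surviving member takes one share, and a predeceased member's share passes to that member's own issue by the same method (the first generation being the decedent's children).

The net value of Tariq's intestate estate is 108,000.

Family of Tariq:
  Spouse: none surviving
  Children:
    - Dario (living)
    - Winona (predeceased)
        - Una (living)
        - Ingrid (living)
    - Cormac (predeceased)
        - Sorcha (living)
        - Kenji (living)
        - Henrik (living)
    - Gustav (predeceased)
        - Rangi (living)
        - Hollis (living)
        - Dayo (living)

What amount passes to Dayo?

Dayo receives 9,000.

The entire 108,000 passes to the descendants.
That amount (108,000) is divided into 4 shares of 27,000: Dario takes 27,000; Winona's 27,000 share passes to Winona's issue; Cormac's 27,000 share passes to Cormac's issue; Gustav's 27,000 share passes to Gustav's issue.
Winona's share (27,000) is divided into 2 shares of 13,500: Una and Ingrid each take 13,500.
Cormac's share (27,000) is divided into 3 shares of 9,000: Sorcha, Kenji, and Henrik each take 9,000.
Gustav's share (27,000) is divided into 3 shares of 9,000: Rangi, Hollis, and Dayo each take 9,000.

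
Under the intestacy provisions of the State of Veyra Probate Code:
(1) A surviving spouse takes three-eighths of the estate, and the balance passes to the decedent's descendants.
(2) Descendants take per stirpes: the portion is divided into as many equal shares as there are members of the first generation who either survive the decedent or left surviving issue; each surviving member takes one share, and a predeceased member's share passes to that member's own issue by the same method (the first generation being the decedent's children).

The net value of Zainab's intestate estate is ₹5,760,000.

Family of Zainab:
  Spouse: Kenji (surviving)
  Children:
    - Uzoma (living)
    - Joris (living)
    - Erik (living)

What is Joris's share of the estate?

Joris receives ₹1,200,000.

Kenji takes three-eighths of ₹5,760,000 = ₹2,160,000. The remaining ₹3,600,000 passes to the descendants.
The descendants' portion (₹3,600,000) is divided into 3 shares of ₹1,200,000: Uzoma, Joris, and Erik each take ₹1,200,000.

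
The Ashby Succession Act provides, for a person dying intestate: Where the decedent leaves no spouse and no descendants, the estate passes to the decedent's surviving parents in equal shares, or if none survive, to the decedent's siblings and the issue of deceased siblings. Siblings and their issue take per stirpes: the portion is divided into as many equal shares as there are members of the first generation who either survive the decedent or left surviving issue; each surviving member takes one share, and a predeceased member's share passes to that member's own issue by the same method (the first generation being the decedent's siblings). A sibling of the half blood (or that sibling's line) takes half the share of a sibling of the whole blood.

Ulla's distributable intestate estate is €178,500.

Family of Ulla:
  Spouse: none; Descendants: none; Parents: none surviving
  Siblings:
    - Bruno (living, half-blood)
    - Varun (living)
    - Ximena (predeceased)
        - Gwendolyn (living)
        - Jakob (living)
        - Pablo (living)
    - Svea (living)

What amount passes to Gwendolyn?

Gwendolyn receives €17,000.

The entire €178,500 passes to the siblings and their issue.
Counting each half-blood sibling's line as half a unit, there are 7/2 units in €178,500, so one unit is €51,000. Whole-blood lines (Varun, Ximena, and Svea) take €51,000 each; half-blood lines (Bruno) take €25,500 each.
Ximena's share (€51,000) is divided into 3 shares of €17,000: Gwendolyn, Jakob, and Pablo each take €17,000.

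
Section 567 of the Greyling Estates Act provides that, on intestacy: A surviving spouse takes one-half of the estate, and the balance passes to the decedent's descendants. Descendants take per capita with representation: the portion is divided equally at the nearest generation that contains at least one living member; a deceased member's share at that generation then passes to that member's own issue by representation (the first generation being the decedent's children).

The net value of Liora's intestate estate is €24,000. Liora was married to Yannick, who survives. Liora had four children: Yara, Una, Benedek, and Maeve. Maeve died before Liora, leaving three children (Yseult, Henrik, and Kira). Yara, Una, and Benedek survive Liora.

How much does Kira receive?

Yannick takes one-half of €24,000 = €12,000. The remaining €12,000 passes to the descendants.
The descendants' portion (€12,000) is divided into 4 shares of €3,000: Yara, Una, and Benedek each take €3,000; Maeve's €3,000 share passes to Maeve's issue.
Maeve's share (€3,000) is divided into 3 shares of €1,000: Yseult, Henrik, and Kira each take €1,000.

Kira receives €1,000.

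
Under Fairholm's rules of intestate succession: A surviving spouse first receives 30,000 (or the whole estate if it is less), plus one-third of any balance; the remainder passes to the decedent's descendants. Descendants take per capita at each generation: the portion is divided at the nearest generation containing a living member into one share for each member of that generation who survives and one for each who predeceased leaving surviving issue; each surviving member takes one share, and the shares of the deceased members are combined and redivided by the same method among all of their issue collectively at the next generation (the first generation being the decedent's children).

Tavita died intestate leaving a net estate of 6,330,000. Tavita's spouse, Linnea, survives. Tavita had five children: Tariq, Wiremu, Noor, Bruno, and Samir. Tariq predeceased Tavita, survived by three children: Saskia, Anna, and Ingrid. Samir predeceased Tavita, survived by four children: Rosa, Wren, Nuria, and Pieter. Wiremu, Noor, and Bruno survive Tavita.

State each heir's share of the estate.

Linnea first takes 30,000, leaving a balance of 6,300,000. Linnea then takes one-third of the balance (2,100,000), for a total of 2,130,000. The remaining 4,200,000 passes to the descendants.
The descendants' portion (4,200,000) is divided at the children's generation into 5 shares of 840,000. Wiremu, Noor, and Bruno each take 840,000. The 2 shares of the deceased (Tariq and Samir) are combined into a pool of 1,680,000.
That pool (1,680,000) is divided at the grandchildren's generation equally among Saskia, Anna, Ingrid, Rosa, Wren, Nuria, and Pieter: 240,000 each.

Linnea: 2,130,000; Saskia: 240,000; Anna: 240,000; Ingrid: 240,000; Wiremu: 840,000; Noor: 840,000; Bruno: 840,000; Rosa: 240,000; Wren: 240,000; Nuria: 240,000; Pieter: 240,000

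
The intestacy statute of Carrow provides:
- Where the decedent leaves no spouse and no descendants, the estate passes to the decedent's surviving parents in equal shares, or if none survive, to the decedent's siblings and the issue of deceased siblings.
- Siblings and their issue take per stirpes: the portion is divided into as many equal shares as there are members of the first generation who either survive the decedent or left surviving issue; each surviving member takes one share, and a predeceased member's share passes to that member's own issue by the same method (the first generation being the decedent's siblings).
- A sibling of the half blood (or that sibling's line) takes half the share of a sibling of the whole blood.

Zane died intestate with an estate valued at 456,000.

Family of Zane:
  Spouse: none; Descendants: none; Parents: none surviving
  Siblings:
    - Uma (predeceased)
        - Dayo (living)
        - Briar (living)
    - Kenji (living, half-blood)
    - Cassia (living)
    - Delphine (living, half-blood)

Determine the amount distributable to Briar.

Briar receives 76,000.

The entire 456,000 passes to the siblings and their issue.
Counting each half-blood sibling's line as half a unit, there are 3 units in 456,000, so one unit is 152,000. Whole-blood lines (Uma and Cassia) take 152,000 each; half-blood lines (Kenji and Delphine) take 76,000 each.
Uma's share (152,000) is divided into 2 shares of 76,000: Dayo and Briar each take 76,000.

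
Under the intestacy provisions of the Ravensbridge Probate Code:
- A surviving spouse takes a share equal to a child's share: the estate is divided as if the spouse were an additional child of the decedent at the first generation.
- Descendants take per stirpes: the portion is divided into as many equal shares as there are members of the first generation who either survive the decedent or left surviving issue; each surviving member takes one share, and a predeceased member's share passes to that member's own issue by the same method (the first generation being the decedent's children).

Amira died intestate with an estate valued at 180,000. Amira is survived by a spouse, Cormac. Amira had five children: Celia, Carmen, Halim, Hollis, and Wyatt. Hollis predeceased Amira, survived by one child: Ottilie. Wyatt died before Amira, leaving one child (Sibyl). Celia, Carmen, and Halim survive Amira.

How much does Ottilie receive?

Ottilie receives 30,000.

The spouse counts as an additional share at the children's level, so there are 6 primary shares of 30,000. Cormac takes one such share (30,000).
The children's combined portion (150,000) is divided into 5 shares of 30,000: Celia, Carmen, and Halim each take 30,000; Hollis's 30,000 share passes to Hollis's issue; Wyatt's 30,000 share passes to Wyatt's issue.
Hollis's share (30,000) passes entirely to Ottilie.
Wyatt's share (30,000) passes entirely to Sibyl.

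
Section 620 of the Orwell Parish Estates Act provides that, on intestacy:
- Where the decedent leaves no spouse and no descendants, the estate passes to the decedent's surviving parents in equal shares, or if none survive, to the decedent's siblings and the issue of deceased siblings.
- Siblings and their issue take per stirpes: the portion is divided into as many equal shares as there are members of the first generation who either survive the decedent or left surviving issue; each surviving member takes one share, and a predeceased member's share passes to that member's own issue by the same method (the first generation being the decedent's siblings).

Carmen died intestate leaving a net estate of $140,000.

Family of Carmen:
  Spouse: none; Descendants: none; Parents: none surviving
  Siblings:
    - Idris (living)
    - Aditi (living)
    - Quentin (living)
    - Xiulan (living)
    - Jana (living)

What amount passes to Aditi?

Aditi receives $28,000.

The entire $140,000 passes to the siblings and their issue.
That amount ($140,000) is divided into 5 shares of $28,000: Idris, Aditi, Quentin, Xiulan, and Jana each take $28,000.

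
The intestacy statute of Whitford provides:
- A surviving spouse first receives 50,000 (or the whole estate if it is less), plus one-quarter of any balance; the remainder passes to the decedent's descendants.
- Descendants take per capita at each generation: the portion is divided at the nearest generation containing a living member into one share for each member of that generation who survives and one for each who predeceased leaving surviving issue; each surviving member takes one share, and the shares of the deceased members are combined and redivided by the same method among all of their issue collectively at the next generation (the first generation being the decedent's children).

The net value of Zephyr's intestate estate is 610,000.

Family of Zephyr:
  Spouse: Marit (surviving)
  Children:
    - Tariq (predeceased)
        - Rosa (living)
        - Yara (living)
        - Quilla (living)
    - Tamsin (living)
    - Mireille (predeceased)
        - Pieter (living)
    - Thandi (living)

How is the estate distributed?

Marit first takes 50,000, leaving a balance of 560,000. Marit then takes one-quarter of the balance (140,000), for a total of 190,000. The remaining 420,000 passes to the descendants.
The descendants' portion (420,000) is divided at the children's generation into 4 shares of 105,000. Tamsin and Thandi each take 105,000. The 2 shares of the deceased (Tariq and Mireille) are combined into a pool of 210,000.
That pool (210,000) is divided at the grandchildren's generation equally among Rosa, Yara, Quilla, and Pieter: 52,500 each.

Marit: 190,000; Rosa: 52,500; Yara: 52,500; Quilla: 52,500; Tamsin: 105,000; Pieter: 52,500; Thandi: 105,000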